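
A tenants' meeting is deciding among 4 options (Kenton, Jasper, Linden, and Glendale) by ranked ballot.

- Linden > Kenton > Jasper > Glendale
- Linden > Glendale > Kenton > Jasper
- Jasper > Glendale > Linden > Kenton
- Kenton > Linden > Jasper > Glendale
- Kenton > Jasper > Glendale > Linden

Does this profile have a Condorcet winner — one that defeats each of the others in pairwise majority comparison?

Head-to-head results (5 voters total):
Kenton vs Jasper: Kenton wins 4–1.
Kenton vs Linden: Linden wins 3–2.
Kenton vs Glendale: Kenton wins 3–2.
Jasper vs Linden: Linden wins 3–2.
Jasper vs Glendale: Jasper wins 4–1.
Linden vs Glendale: Linden wins 3–2.
Linden beats each rival — Kenton (3–2), Jasper (3–2), Glendale (3–2) — so Linden is the Condorcet winner.

Yes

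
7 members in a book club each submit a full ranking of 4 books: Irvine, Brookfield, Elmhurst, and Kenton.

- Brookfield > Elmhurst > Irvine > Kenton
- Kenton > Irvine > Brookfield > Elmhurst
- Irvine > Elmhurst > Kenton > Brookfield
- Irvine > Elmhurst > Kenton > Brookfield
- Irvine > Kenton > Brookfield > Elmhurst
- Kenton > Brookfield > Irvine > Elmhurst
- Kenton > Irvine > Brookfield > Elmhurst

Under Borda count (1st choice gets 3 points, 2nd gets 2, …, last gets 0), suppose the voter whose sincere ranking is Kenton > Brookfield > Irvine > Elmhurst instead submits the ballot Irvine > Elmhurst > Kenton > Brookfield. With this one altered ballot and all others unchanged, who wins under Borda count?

Irvine

Borda totals with the altered ballot: Irvine 17, Brookfield 6, Elmhurst 8, Kenton 11.
The winner is unchanged: still Irvine.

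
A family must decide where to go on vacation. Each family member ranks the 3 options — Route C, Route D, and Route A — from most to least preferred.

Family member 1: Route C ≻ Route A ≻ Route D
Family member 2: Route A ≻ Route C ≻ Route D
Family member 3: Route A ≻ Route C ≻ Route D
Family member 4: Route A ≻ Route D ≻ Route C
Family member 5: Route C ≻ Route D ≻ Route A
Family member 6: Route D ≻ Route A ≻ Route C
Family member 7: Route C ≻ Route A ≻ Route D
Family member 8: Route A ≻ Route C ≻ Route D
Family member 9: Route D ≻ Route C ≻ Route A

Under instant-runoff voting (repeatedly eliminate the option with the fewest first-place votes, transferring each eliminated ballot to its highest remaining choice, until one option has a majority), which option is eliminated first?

Route D

Round 1: Route A 4, Route C 3, Route D 2. Route D has the fewest and is eliminated.
Round 2: Route A 5, Route C 4. Route A has a majority.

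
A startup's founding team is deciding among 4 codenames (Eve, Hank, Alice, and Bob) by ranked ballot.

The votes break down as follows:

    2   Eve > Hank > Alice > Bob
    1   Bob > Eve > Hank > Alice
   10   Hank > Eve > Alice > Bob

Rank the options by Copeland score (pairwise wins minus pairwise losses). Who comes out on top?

Pairwise results:
  Eve vs Hank: Hank wins 10–3.
  Eve vs Alice: Eve wins 13–0.
  Eve vs Bob: Eve wins 12–1.
  Hank vs Alice: Hank wins 13–0.
  Hank vs Bob: Hank wins 12–1.
  Alice vs Bob: Alice wins 12–1.
Copeland scores (wins − losses):
  Eve: 2 − 1 = 1
  Hank: 3 − 0 = 3
  Alice: 1 − 2 = -1
  Bob: 0 − 3 = -3
Hank has the best Copeland score.

Hank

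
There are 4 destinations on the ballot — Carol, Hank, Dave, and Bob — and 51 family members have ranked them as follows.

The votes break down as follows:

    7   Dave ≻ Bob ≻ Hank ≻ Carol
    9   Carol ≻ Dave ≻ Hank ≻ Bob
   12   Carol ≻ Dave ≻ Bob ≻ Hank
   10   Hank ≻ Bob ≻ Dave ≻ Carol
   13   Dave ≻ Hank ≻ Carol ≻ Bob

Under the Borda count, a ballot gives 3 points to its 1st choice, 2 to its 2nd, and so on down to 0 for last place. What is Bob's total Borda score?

46

Borda scores:
  Carol: 7·0 + 9·3 + 12·3 + 10·0 + 13·1 = 76
  Hank: 7·1 + 9·1 + 12·0 + 10·3 + 13·2 = 72
  Dave: 7·3 + 9·2 + 12·2 + 10·1 + 13·3 = 112
  Bob: 7·2 + 9·0 + 12·1 + 10·2 + 13·0 = 46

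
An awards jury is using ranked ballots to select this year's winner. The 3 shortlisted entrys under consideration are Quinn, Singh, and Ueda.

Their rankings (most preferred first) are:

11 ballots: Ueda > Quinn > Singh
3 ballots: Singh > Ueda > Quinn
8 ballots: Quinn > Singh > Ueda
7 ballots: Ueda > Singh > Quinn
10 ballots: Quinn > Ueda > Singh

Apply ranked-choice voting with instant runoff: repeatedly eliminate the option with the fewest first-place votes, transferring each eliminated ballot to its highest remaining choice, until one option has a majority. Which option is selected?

Round 1: Quinn 18, Ueda 18, Singh 3. Singh has the fewest and is eliminated.
Round 2: Ueda 21, Quinn 18. Ueda has a majority.

Ueda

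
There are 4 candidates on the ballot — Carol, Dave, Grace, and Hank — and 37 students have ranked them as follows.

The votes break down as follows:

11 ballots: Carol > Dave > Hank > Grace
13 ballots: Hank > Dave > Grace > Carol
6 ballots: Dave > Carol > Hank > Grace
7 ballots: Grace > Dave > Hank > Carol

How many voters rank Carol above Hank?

Ballots ranking Carol above Hank: 11+6 = 17.
Ballots ranking Hank above Carol: 13+7 = 20.
So 17 of 37 voters prefer Carol to Hank.

17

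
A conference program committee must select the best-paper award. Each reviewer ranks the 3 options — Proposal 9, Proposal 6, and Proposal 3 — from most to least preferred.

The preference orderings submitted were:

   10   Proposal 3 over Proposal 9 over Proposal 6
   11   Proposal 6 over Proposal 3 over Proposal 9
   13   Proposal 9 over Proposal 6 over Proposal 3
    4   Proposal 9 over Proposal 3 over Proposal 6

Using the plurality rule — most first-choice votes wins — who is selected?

First-place vote totals:
  Proposal 9: 17
  Proposal 6: 11
  Proposal 3: 10
Proposal 9 has the most first-place votes.

Proposal 9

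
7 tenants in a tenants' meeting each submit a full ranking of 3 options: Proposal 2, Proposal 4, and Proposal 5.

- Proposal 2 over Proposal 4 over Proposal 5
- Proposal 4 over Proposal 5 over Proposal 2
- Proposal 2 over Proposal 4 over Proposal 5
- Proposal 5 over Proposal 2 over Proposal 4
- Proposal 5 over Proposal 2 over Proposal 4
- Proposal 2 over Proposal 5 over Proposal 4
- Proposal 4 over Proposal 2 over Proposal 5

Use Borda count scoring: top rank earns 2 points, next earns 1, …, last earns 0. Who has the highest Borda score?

Borda scores:
  Proposal 2: 2 + 0 + 2 + 1 + 1 + 2 + 1 = 9
  Proposal 4: 1 + 2 + 1 + 0 + 0 + 0 + 2 = 6
  Proposal 5: 0 + 1 + 0 + 2 + 2 + 1 + 0 = 6
Proposal 2 has the highest total.

Proposal 2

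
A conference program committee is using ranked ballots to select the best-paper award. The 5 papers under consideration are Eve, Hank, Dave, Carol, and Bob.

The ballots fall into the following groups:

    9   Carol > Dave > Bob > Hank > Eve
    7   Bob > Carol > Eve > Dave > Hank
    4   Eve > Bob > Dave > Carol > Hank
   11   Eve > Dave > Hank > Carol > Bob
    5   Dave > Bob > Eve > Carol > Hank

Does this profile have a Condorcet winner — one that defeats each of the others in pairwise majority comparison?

No

Head-to-head results (36 voters total):
Eve vs Hank: Eve wins 27–9.
Eve vs Dave: Eve wins 22–14.
Eve vs Carol: Eve wins 20–16.
Eve vs Bob: Bob wins 21–15.
Hank vs Dave: Dave wins 36–0.
Hank vs Carol: Carol wins 25–11.
Hank vs Bob: Bob wins 25–11.
Dave vs Carol: Dave wins 20–16.
Dave vs Bob: Dave wins 25–11.
Carol vs Bob: Carol wins 20–16.
No candidate beats all others: Eve beats Dave beats Bob beats Eve, a majority cycle.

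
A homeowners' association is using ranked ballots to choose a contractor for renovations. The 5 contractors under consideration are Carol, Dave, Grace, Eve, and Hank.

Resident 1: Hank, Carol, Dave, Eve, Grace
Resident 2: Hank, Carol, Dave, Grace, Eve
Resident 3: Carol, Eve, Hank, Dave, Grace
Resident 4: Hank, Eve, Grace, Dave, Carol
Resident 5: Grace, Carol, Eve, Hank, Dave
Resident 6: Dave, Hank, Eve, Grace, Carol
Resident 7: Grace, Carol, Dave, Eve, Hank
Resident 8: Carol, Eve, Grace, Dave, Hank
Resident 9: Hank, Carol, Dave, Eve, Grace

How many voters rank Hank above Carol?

Ballots ranking Hank above Carol: 5.
Ballots ranking Carol above Hank: 4.
So 5 of 9 voters prefer Hank to Carol.

5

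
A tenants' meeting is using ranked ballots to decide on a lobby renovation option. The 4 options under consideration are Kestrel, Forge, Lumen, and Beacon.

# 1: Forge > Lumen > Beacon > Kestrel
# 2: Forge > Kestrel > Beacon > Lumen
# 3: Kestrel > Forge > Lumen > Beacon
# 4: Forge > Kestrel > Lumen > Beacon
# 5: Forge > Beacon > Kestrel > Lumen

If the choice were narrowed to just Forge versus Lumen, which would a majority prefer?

Forge

Ballots ranking Forge above Lumen: 5.
Ballots ranking Lumen above Forge: 0.
Forge wins the head-to-head, 5–0.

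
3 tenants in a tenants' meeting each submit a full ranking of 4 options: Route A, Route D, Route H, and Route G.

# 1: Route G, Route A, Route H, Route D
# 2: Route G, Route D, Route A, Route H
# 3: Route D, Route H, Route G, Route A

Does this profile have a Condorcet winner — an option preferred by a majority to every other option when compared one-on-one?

Head-to-head results (3 voters total):
Route A vs Route D: Route D wins 2–1.
Route A vs Route H: Route A wins 2–1.
Route A vs Route G: Route G wins 3–0.
Route D vs Route H: Route D wins 2–1.
Route D vs Route G: Route G wins 2–1.
Route H vs Route G: Route G wins 2–1.
Route G beats each rival — Route A (3–0), Route D (2–1), Route H (2–1) — so Route G is the Condorcet winner.

Yes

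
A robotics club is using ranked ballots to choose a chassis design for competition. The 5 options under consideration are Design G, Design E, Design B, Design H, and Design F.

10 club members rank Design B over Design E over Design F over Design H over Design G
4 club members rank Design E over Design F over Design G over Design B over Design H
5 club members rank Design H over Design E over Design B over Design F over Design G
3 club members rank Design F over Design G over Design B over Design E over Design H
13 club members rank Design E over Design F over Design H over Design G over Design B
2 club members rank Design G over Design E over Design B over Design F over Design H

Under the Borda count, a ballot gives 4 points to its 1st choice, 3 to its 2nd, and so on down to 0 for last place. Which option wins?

Design E

Borda scores:
  Design G: 10·0 + 4·2 + 5·0 + 3·3 + 13·1 + 2·4 = 38
  Design E: 10·3 + 4·4 + 5·3 + 3·1 + 13·4 + 2·3 = 122
  Design B: 10·4 + 4·1 + 5·2 + 3·2 + 13·0 + 2·2 = 64
  Design H: 10·1 + 4·0 + 5·4 + 3·0 + 13·2 + 2·0 = 56
  Design F: 10·2 + 4·3 + 5·1 + 3·4 + 13·3 + 2·1 = 90
Design E has the highest total.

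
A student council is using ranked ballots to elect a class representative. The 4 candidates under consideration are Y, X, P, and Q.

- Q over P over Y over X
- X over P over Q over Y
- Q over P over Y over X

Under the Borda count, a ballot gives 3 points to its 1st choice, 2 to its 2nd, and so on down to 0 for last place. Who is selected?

Borda scores:
  Y: 1 + 0 + 1 = 2
  X: 0 + 3 + 0 = 3
  P: 2 + 2 + 2 = 6
  Q: 3 + 1 + 3 = 7
Q has the highest total.

Q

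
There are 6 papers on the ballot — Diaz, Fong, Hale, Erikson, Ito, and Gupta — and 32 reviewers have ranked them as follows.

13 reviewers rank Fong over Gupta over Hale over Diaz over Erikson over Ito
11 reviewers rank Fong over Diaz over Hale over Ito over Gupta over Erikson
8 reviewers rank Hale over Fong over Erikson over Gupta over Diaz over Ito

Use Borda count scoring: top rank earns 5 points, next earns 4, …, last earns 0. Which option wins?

Borda scores:
  Diaz: 13·2 + 11·4 + 8·1 = 78
  Fong: 13·5 + 11·5 + 8·4 = 152
  Hale: 13·3 + 11·3 + 8·5 = 112
  Erikson: 13·1 + 11·0 + 8·3 = 37
  Ito: 13·0 + 11·2 + 8·0 = 22
  Gupta: 13·4 + 11·1 + 8·2 = 79
Fong has the highest total.

Fong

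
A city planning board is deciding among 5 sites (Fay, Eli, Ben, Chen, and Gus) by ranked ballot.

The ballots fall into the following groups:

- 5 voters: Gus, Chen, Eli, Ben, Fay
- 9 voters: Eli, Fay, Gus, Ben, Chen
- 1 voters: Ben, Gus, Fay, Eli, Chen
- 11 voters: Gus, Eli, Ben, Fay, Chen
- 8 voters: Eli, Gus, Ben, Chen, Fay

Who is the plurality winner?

Eli

First-place vote totals:
  Fay: 0
  Eli: 17
  Ben: 1
  Chen: 0
  Gus: 16
Eli has the most first-place votes.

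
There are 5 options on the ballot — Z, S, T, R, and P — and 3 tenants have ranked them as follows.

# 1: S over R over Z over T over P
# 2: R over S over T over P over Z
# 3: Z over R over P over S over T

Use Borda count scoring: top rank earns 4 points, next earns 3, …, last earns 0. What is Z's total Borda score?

6

Borda scores:
  Z: 2 + 0 + 4 = 6
  S: 4 + 3 + 1 = 8
  T: 1 + 2 + 0 = 3
  R: 3 + 4 + 3 = 10
  P: 0 + 1 + 2 = 3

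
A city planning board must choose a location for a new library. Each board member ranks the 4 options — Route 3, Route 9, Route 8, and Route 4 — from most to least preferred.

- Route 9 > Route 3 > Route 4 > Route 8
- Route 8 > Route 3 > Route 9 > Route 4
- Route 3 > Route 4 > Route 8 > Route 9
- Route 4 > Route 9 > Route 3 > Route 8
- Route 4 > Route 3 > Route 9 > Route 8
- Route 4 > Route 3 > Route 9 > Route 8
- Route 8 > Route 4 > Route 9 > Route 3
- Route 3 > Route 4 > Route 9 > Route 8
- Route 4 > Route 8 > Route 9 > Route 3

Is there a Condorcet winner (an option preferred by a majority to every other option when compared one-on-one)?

Head-to-head results (9 voters total):
Route 3 vs Route 9: Route 3 wins 5–4.
Route 3 vs Route 8: Route 3 wins 6–3.
Route 3 vs Route 4: Route 4 wins 5–4.
Route 9 vs Route 8: Route 9 wins 5–4.
Route 9 vs Route 4: Route 4 wins 7–2.
Route 8 vs Route 4: Route 4 wins 7–2.
Route 4 beats each rival — Route 3 (5–4), Route 9 (7–2), Route 8 (7–2) — so Route 4 is the Condorcet winner.

Yes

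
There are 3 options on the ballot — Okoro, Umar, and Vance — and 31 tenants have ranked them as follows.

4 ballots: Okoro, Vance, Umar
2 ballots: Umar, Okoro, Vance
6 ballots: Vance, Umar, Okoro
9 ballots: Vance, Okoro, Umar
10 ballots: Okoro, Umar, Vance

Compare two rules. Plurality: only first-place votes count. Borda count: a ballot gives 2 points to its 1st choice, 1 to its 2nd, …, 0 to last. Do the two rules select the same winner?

No

Plurality first-place counts: Okoro 14, Umar 2, Vance 15 → Vance.
Borda totals: Okoro 39, Umar 20, Vance 34 → Okoro.
The two rules disagree: plurality picks Vance, Borda picks Okoro.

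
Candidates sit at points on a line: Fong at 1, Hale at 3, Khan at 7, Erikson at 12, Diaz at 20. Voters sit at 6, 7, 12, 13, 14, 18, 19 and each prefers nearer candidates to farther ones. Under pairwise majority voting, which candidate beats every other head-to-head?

Erikson

With single-peaked preferences on a line, the Condorcet winner is the candidate closest to the median voter.
The median voter (position 13) is closest to Erikson at 12.
Check: Erikson vs Hale — voters closer to Erikson: 5 of 7.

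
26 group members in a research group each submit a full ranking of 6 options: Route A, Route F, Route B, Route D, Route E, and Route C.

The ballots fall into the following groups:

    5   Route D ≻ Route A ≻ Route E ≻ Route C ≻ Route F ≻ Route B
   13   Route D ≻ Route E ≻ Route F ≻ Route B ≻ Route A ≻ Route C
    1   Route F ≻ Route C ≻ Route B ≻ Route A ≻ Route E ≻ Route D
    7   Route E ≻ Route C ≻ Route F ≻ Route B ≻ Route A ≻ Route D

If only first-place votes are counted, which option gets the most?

Route D

First-place vote totals:
  Route A: 0
  Route F: 1
  Route B: 0
  Route D: 18
  Route E: 7
  Route C: 0
Route D has the most first-place votes.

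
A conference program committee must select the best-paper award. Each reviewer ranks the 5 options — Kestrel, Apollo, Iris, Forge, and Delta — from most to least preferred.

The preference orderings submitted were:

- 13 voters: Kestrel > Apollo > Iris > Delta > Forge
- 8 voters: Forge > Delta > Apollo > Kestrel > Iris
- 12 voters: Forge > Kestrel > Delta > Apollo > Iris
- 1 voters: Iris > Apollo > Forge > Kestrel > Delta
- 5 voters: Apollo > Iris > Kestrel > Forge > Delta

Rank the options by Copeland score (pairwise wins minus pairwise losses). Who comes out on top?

Forge

Pairwise results:
  Kestrel vs Apollo: Kestrel wins 25–14.
  Kestrel vs Iris: Kestrel wins 33–6.
  Kestrel vs Forge: Forge wins 21–18.
  Kestrel vs Delta: Kestrel wins 31–8.
  Apollo vs Iris: Apollo wins 38–1.
  Apollo vs Forge: Forge wins 20–19.
  Apollo vs Delta: Delta wins 20–19.
  Iris vs Forge: Forge wins 20–19.
  Iris vs Delta: Delta wins 20–19.
  Forge vs Delta: Forge wins 26–13.
Copeland scores (wins − losses):
  Kestrel: 3 − 1 = 2
  Apollo: 1 − 3 = -2
  Iris: 0 − 4 = -4
  Forge: 4 − 0 = 4
  Delta: 2 − 2 = 0
Forge has the best Copeland score.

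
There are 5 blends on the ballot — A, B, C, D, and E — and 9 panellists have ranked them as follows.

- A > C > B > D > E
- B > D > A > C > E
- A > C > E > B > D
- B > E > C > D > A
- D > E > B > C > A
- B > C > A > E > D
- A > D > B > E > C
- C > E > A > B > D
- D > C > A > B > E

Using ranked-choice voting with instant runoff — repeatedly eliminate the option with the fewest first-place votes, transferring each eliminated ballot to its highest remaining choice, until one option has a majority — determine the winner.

Round 1: A 3, B 3, D 2, C 1, E 0. E has the fewest and is eliminated.
Round 2: A 3, B 3, D 2, C 1. C has the fewest and is eliminated.
Round 3: A 4, B 3, D 2. D has the fewest and is eliminated.
Round 4: A 5, B 4. A has a majority.

A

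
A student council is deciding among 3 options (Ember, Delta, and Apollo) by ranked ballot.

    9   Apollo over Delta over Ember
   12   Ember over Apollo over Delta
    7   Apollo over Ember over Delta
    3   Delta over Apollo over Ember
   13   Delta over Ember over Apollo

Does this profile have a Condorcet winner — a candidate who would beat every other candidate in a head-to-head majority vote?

Head-to-head results (44 voters total):
Ember vs Delta: Delta wins 25–19.
Ember vs Apollo: Ember wins 25–19.
Delta vs Apollo: Apollo wins 28–16.
No candidate beats all others: Ember beats Apollo beats Delta beats Ember, a majority cycle.

No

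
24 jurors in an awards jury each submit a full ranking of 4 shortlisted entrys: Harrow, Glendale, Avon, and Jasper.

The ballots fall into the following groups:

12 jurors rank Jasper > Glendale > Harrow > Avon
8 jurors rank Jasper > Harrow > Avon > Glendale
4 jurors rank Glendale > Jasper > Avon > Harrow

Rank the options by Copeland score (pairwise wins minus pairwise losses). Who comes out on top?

Pairwise results:
  Harrow vs Glendale: Glendale wins 16–8.
  Harrow vs Avon: Harrow wins 20–4.
  Harrow vs Jasper: Jasper wins 24–0.
  Glendale vs Avon: Glendale wins 16–8.
  Glendale vs Jasper: Jasper wins 20–4.
  Avon vs Jasper: Jasper wins 24–0.
Copeland scores (wins − losses):
  Harrow: 1 − 2 = -1
  Glendale: 2 − 1 = 1
  Avon: 0 − 3 = -3
  Jasper: 3 − 0 = 3
Jasper has the best Copeland score.

Jasper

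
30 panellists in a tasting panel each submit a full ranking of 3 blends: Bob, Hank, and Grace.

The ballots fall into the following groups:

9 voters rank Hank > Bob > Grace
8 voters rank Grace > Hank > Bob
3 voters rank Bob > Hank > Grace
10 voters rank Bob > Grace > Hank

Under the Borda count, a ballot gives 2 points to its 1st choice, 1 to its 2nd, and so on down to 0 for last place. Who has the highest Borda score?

Bob

Borda scores:
  Bob: 9·1 + 8·0 + 3·2 + 10·2 = 35
  Hank: 9·2 + 8·1 + 3·1 + 10·0 = 29
  Grace: 9·0 + 8·2 + 3·0 + 10·1 = 26
Bob has the highest total.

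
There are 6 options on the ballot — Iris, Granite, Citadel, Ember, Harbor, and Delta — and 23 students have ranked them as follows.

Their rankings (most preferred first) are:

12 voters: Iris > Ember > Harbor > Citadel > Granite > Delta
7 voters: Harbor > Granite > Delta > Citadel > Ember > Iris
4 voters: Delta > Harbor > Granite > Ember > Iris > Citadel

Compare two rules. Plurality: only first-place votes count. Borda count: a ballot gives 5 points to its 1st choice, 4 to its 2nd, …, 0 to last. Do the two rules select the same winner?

Plurality first-place counts: Iris 12, Granite 0, Citadel 0, Ember 0, Harbor 7, Delta 4 → Iris.
Borda totals: Iris 64, Granite 52, Citadel 38, Ember 63, Harbor 87, Delta 41 → Harbor.
The two rules disagree: plurality picks Iris, Borda picks Harbor.

No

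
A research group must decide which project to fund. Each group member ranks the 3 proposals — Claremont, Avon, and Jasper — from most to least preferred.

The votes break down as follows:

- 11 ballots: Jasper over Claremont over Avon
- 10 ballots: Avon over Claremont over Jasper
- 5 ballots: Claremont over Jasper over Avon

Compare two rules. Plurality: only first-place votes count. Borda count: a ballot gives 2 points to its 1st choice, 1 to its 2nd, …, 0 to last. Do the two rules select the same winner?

Plurality first-place counts: Claremont 5, Avon 10, Jasper 11 → Jasper.
Borda totals: Claremont 31, Avon 20, Jasper 27 → Claremont.
The two rules disagree: plurality picks Jasper, Borda picks Claremont.

No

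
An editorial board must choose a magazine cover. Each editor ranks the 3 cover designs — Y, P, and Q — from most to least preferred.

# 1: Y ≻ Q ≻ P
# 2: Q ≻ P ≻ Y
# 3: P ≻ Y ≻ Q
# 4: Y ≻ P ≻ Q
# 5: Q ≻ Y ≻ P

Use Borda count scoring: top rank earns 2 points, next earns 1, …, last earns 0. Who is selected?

Borda scores:
  Y: 2 + 0 + 1 + 2 + 1 = 6
  P: 0 + 1 + 2 + 1 + 0 = 4
  Q: 1 + 2 + 0 + 0 + 2 = 5
Y has the highest total.

Y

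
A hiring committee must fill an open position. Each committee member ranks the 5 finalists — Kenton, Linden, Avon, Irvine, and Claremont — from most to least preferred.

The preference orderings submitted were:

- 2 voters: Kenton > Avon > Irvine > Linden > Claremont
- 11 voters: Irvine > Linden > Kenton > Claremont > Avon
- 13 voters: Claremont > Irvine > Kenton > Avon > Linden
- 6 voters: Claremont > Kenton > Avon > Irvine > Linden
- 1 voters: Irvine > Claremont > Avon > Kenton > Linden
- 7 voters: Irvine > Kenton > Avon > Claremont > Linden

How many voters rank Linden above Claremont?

Ballots ranking Linden above Claremont: 2+11 = 13.
Ballots ranking Claremont above Linden: 13+6+1+7 = 27.
So 13 of 40 voters prefer Linden to Claremont.

13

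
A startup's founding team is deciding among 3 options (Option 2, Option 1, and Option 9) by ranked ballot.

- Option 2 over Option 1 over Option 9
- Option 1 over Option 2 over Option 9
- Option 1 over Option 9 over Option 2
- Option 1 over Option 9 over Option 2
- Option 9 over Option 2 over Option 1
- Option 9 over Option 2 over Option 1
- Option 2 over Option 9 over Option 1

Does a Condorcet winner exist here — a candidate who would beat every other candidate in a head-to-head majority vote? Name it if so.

Head-to-head results (7 voters total):
Option 2 vs Option 1: Option 2 wins 4–3.
Option 2 vs Option 9: Option 9 wins 4–3.
Option 1 vs Option 9: Option 1 wins 4–3.
No candidate beats all others: Option 2 beats Option 1 beats Option 9 beats Option 2, a majority cycle.

No Condorcet winner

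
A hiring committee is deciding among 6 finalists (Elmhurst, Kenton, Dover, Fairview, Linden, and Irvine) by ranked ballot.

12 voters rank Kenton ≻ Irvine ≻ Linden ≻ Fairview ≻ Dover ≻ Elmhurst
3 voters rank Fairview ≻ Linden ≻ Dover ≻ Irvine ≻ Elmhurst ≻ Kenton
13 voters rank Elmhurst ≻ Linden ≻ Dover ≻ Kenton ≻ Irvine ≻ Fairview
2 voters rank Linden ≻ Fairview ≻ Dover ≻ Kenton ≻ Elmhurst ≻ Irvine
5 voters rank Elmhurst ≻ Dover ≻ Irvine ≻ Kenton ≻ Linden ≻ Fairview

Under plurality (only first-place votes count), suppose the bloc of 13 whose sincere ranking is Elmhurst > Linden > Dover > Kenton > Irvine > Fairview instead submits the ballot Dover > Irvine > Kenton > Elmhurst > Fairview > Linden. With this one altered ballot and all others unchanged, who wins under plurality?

First-place totals with the altered ballot: Elmhurst 5, Kenton 12, Dover 13, Fairview 3, Linden 2, Irvine 0.
The switch changes the winner from Elmhurst to Dover.

Dover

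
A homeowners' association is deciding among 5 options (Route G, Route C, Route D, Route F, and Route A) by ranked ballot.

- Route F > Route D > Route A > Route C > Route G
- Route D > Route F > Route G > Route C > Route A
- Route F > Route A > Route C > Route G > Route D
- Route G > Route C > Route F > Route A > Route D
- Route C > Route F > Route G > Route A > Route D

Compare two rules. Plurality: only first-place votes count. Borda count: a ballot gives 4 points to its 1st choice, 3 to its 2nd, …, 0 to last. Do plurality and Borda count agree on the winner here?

Yes

Plurality first-place counts: Route G 1, Route C 1, Route D 1, Route F 2, Route A 0 → Route F.
Borda totals: Route G 9, Route C 11, Route D 7, Route F 16, Route A 7 → Route F.
The two rules agree on Route F.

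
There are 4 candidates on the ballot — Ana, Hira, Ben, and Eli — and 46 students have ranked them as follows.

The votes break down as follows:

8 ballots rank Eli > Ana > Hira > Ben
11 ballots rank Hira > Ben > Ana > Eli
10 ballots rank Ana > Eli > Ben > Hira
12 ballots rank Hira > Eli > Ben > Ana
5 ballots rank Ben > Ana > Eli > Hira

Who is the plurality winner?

First-place vote totals:
  Ana: 10
  Hira: 23
  Ben: 5
  Eli: 8
Hira has the most first-place votes.

Hira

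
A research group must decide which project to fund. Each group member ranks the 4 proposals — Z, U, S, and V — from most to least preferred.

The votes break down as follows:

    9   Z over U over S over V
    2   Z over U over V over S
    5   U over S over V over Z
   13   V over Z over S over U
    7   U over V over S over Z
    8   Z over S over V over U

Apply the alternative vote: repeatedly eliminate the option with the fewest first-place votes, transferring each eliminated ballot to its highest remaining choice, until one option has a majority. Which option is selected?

V

Round 1: Z 19, V 13, U 12, S 0. S has the fewest and is eliminated.
Round 2: Z 19, V 13, U 12. U has the fewest and is eliminated.
Round 3: V 25, Z 19. V has a majority.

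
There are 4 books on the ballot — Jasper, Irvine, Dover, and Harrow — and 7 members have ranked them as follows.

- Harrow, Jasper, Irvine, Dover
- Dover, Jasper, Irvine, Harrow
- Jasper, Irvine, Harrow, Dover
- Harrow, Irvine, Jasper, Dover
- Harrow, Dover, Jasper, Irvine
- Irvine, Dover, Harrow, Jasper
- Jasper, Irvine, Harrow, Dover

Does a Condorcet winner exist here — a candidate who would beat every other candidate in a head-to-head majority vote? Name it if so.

No Condorcet winner

Head-to-head results (7 voters total):
Jasper vs Irvine: Jasper wins 5–2.
Jasper vs Dover: Jasper wins 4–3.
Jasper vs Harrow: Harrow wins 4–3.
Irvine vs Dover: Irvine wins 5–2.
Irvine vs Harrow: Irvine wins 4–3.
Dover vs Harrow: Harrow wins 5–2.
No candidate beats all others: Jasper beats Irvine beats Harrow beats Jasper, a majority cycle.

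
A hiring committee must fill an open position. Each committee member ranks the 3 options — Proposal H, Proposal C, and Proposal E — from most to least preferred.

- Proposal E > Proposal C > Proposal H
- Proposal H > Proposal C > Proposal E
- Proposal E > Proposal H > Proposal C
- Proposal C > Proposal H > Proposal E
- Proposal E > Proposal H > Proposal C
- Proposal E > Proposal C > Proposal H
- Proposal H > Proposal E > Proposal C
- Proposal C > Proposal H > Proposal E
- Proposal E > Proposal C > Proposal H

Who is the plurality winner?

Proposal E

First-place vote totals:
  Proposal H: 2
  Proposal C: 2
  Proposal E: 5
Proposal E has the most first-place votes.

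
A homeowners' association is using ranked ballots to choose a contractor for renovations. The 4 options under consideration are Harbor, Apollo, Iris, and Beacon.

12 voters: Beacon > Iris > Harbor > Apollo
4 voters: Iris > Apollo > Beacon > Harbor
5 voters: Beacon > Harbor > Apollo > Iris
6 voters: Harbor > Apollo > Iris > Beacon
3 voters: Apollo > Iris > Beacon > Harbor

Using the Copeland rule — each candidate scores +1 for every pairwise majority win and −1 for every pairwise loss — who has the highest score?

Beacon

Pairwise results:
  Harbor vs Apollo: Harbor wins 23–7.
  Harbor vs Iris: Iris wins 19–11.
  Harbor vs Beacon: Beacon wins 24–6.
  Apollo vs Iris: Iris wins 16–14.
  Apollo vs Beacon: Beacon wins 17–13.
  Iris vs Beacon: Beacon wins 17–13.
Copeland scores (wins − losses):
  Harbor: 1 − 2 = -1
  Apollo: 0 − 3 = -3
  Iris: 2 − 1 = 1
  Beacon: 3 − 0 = 3
Beacon has the best Copeland score.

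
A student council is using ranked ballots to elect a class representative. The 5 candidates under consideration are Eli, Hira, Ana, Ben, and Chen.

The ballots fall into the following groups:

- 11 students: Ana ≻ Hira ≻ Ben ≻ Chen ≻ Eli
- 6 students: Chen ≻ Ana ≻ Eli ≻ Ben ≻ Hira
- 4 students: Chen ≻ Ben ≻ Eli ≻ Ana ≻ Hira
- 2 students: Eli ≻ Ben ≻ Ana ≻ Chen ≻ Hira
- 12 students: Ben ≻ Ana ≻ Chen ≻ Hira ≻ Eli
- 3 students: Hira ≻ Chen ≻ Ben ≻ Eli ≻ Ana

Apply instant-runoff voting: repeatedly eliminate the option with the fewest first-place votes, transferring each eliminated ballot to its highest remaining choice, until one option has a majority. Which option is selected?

Round 1: Ben 12, Ana 11, Chen 10, Hira 3, Eli 2. Eli has the fewest and is eliminated.
Round 2: Ben 14, Ana 11, Chen 10, Hira 3. Hira has the fewest and is eliminated.
Round 3: Ben 14, Chen 13, Ana 11. Ana has the fewest and is eliminated.
Round 4: Ben 25, Chen 13. Ben has a majority.

Ben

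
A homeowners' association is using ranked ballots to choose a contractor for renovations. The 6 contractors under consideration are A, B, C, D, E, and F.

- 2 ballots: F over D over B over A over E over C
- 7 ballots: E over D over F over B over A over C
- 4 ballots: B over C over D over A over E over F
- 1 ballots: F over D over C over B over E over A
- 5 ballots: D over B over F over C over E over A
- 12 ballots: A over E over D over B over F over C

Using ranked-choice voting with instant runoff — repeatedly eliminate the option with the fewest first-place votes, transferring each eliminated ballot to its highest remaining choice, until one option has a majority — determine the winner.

D

Round 1: A 12, E 7, D 5, B 4, F 3, C 0. C has the fewest and is eliminated.
Round 2: A 12, E 7, D 5, B 4, F 3. F has the fewest and is eliminated.
Round 3: A 12, D 8, E 7, B 4. B has the fewest and is eliminated.
Round 4: A 12, D 12, E 7. E has the fewest and is eliminated.
Round 5: D 19, A 12. D has a majority.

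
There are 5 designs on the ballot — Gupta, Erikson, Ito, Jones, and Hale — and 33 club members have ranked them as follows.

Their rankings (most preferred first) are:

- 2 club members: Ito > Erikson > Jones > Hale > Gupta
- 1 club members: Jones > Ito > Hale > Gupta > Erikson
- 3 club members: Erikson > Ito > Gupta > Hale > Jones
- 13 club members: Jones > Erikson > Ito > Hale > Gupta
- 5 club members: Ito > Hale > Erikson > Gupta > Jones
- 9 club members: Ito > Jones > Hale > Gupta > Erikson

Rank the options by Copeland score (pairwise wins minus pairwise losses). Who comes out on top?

Ito

Pairwise results:
  Gupta vs Erikson: Erikson wins 23–10.
  Gupta vs Ito: Ito wins 33–0.
  Gupta vs Jones: Jones wins 25–8.
  Gupta vs Hale: Hale wins 30–3.
  Erikson vs Ito: Ito wins 17–16.
  Erikson vs Jones: Jones wins 23–10.
  Erikson vs Hale: Erikson wins 18–15.
  Ito vs Jones: Ito wins 19–14.
  Ito vs Hale: Ito wins 33–0.
  Jones vs Hale: Jones wins 25–8.
Copeland scores (wins − losses):
  Gupta: 0 − 4 = -4
  Erikson: 2 − 2 = 0
  Ito: 4 − 0 = 4
  Jones: 3 − 1 = 2
  Hale: 1 − 3 = -2
Ito has the best Copeland score.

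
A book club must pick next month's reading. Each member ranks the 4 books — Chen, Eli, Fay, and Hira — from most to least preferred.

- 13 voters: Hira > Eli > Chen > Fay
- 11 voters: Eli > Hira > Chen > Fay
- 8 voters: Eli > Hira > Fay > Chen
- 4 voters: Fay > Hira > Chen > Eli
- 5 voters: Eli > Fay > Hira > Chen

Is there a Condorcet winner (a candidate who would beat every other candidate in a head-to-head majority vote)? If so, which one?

Eli

Head-to-head results (41 voters total):
Chen vs Eli: Eli wins 37–4.
Chen vs Fay: Chen wins 24–17.
Chen vs Hira: Hira wins 41–0.
Eli vs Fay: Eli wins 37–4.
Eli vs Hira: Eli wins 24–17.
Fay vs Hira: Hira wins 32–9.
Eli beats each rival — Chen (37–4), Fay (37–4), Hira (24–17) — so Eli is the Condorcet winner.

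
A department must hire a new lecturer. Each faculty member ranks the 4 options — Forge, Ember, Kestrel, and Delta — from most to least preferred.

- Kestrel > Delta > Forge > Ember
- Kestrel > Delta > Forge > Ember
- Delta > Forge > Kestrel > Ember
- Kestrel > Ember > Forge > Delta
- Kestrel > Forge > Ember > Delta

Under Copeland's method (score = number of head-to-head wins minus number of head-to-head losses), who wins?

Pairwise results:
  Forge vs Ember: Forge wins 4–1.
  Forge vs Kestrel: Kestrel wins 4–1.
  Forge vs Delta: Delta wins 3–2.
  Ember vs Kestrel: Kestrel wins 5–0.
  Ember vs Delta: Delta wins 3–2.
  Kestrel vs Delta: Kestrel wins 4–1.
Copeland scores (wins − losses):
  Forge: 1 − 2 = -1
  Ember: 0 − 3 = -3
  Kestrel: 3 − 0 = 3
  Delta: 2 − 1 = 1
Kestrel has the best Copeland score.

Kestrel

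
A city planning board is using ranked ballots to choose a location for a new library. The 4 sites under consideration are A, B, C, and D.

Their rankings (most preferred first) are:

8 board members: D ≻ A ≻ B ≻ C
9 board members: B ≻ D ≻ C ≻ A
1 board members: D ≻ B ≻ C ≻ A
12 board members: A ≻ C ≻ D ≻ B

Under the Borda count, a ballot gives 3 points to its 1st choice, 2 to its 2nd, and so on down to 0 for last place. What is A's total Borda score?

Borda scores:
  A: 8·2 + 9·0 + 0 + 12·3 = 52
  B: 8·1 + 9·3 + 2 + 12·0 = 37
  C: 8·0 + 9·1 + 1 + 12·2 = 34
  D: 8·3 + 9·2 + 3 + 12·1 = 57

52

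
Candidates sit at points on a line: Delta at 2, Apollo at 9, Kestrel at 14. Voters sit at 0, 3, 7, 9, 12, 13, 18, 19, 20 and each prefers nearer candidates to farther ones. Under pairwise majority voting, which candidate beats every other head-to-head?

Kestrel

With single-peaked preferences on a line, the Condorcet winner is the candidate closest to the median voter.
The median voter (position 12) is closest to Kestrel at 14.
Check: Kestrel vs Apollo — voters closer to Kestrel: 5 of 9.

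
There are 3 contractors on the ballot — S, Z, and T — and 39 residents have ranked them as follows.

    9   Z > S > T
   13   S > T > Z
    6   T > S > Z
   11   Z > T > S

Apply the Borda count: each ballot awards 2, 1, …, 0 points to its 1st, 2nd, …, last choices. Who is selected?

S

Borda scores:
  S: 9·1 + 13·2 + 6·1 + 11·0 = 41
  Z: 9·2 + 13·0 + 6·0 + 11·2 = 40
  T: 9·0 + 13·1 + 6·2 + 11·1 = 36
S has the highest total.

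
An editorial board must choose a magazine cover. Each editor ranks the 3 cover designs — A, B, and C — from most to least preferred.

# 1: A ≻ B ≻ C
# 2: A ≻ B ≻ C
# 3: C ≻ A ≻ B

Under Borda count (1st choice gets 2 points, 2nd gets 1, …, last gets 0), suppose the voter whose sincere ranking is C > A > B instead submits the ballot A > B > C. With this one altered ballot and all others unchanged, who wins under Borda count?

Borda totals with the altered ballot: A 6, B 3, C 0.
The winner is unchanged: still A.

A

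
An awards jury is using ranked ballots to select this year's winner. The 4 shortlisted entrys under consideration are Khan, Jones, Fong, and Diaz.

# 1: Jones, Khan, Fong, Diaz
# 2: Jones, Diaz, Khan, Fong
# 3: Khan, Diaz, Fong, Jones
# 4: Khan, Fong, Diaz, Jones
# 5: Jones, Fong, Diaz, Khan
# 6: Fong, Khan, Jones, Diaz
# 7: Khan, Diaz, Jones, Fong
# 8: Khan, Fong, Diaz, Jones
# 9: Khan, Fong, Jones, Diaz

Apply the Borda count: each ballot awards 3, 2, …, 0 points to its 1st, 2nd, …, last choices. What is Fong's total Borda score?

Borda scores:
  Khan: 2 + 1 + 3 + 3 + 0 + 2 + 3 + 3 + 3 = 20
  Jones: 3 + 3 + 0 + 0 + 3 + 1 + 1 + 0 + 1 = 12
  Fong: 1 + 0 + 1 + 2 + 2 + 3 + 0 + 2 + 2 = 13
  Diaz: 0 + 2 + 2 + 1 + 1 + 0 + 2 + 1 + 0 = 9

13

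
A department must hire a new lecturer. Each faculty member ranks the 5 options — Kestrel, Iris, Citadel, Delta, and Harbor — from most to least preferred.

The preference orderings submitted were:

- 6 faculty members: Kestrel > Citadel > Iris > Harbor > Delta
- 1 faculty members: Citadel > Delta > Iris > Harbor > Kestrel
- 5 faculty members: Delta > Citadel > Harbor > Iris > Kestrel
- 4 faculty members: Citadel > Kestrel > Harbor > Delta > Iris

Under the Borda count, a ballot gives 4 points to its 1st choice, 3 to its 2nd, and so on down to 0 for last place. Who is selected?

Citadel

Borda scores:
  Kestrel: 6·4 + 0 + 5·0 + 4·3 = 36
  Iris: 6·2 + 2 + 5·1 + 4·0 = 19
  Citadel: 6·3 + 4 + 5·3 + 4·4 = 53
  Delta: 6·0 + 3 + 5·4 + 4·1 = 27
  Harbor: 6·1 + 1 + 5·2 + 4·2 = 25
Citadel has the highest total.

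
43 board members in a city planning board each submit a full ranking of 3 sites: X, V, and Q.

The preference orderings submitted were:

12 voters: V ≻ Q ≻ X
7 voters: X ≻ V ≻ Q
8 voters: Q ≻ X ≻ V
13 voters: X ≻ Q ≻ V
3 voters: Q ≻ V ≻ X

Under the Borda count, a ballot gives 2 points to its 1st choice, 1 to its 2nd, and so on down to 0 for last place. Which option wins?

Borda scores:
  X: 12·0 + 7·2 + 8·1 + 13·2 + 3·0 = 48
  V: 12·2 + 7·1 + 8·0 + 13·0 + 3·1 = 34
  Q: 12·1 + 7·0 + 8·2 + 13·1 + 3·2 = 47
X has the highest total.

X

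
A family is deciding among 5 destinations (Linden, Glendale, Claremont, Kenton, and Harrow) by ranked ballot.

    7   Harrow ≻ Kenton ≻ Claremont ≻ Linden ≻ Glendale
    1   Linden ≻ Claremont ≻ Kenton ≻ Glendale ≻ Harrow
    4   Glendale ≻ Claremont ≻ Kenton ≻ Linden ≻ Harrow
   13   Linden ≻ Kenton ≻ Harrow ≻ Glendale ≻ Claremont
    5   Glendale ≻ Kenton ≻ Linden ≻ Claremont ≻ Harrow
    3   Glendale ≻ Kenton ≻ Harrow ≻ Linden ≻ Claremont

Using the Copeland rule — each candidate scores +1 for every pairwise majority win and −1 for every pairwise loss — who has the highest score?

Kenton

Pairwise results:
  Linden vs Glendale: Linden wins 21–12.
  Linden vs Claremont: Linden wins 22–11.
  Linden vs Kenton: Kenton wins 19–14.
  Linden vs Harrow: Linden wins 23–10.
  Glendale vs Claremont: Glendale wins 25–8.
  Glendale vs Kenton: Kenton wins 21–12.
  Glendale vs Harrow: Harrow wins 20–13.
  Claremont vs Kenton: Kenton wins 28–5.
  Claremont vs Harrow: Harrow wins 23–10.
  Kenton vs Harrow: Kenton wins 26–7.
Copeland scores (wins − losses):
  Linden: 3 − 1 = 2
  Glendale: 1 − 3 = -2
  Claremont: 0 − 4 = -4
  Kenton: 4 − 0 = 4
  Harrow: 2 − 2 = 0
Kenton has the best Copeland score.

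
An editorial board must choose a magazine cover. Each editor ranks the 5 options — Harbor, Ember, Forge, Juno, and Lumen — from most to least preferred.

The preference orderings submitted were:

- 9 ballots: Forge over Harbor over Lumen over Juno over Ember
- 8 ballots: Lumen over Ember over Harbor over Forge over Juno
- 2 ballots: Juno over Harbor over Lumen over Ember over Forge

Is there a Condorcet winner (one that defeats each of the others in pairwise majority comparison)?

Yes

Head-to-head results (19 voters total):
Harbor vs Ember: Harbor wins 11–8.
Harbor vs Forge: Harbor wins 10–9.
Harbor vs Juno: Harbor wins 17–2.
Harbor vs Lumen: Harbor wins 11–8.
Ember vs Forge: Ember wins 10–9.
Ember vs Juno: Juno wins 11–8.
Ember vs Lumen: Lumen wins 19–0.
Forge vs Juno: Forge wins 17–2.
Forge vs Lumen: Lumen wins 10–9.
Juno vs Lumen: Lumen wins 17–2.
Harbor beats each rival — Ember (11–8), Forge (10–9), Juno (17–2), Lumen (11–8) — so Harbor is the Condorcet winner.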